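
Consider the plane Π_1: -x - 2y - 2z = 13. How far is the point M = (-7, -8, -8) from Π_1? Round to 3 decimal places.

n·M − d = (-1)·(-7) + (-2)·(-8) + (-2)·(-8) − 13 = 26; |n| = √9.
Distance = |26| / √9 = 26/√9 ≈ 8.667.

8.667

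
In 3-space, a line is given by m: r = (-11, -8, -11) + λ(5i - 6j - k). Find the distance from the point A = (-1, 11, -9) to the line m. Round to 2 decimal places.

19.87

Taking (-11, -8, -11) on m with direction v = (5, -6, -1): w = A − (-11, -8, -11) = (10, 19, 2), and w × v = (-7, 20, -155).
Distance = |w × v| / |v| = √24474 / √62 ≈ 19.87.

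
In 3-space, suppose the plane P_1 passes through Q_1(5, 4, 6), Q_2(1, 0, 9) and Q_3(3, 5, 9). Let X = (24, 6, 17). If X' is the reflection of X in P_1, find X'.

(-6, 18, -7)

Q_1Q_2 = (-4, -4, 3), Q_1Q_3 = (-2, 1, 3); a normal to P_1 is Q_1Q_2 × Q_1Q_3 = (-15, 6, -12).
Using Q_1: P_1 has equation -15x + 6y - 12z = -123.
λ = (n·X − d)/|n|² = (-528 − (-123))/405 = -1.
Reflection = X − 2λn = (24, 6, 17) − (-2)·(-15, 6, -12) = (-6, 18, -7).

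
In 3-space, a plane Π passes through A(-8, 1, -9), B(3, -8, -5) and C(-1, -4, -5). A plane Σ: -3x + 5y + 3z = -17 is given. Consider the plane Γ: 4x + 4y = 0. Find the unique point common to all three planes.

(4, -4, 5)

AB = (11, -9, 4), AC = (7, -5, 4); a normal to Π is AB × AC = (-16, -16, 8).
Using A: Π has equation -16x - 16y + 8z = 40.
Solving the 3×3 linear system -16x - 16y + 8z = 40, -3x + 5y + 3z = -17, 4x + 4y = 0 (e.g. by elimination or Cramer's rule, determinant = -256) gives (4, -4, 5).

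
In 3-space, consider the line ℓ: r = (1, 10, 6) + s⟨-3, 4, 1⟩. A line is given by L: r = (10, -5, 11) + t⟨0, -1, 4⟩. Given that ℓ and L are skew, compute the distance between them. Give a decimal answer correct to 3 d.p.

0.571

Common perpendicular direction n = (-3, 4, 1) × (0, -1, 4) = (17, 12, 3).
With w = (10, -5, 11) − (1, 10, 6) = (9, -15, 5), w · n = -12.
Distance = |w · n| / |n| = |-12| / √442 ≈ 0.571.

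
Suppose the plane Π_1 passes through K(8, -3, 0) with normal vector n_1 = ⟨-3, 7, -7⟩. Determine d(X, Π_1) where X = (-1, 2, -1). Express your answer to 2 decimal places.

6.67

Π_1: n_1·r = n_1·K gives -3x + 7y - 7z = -45.
n·X − d = (-3)·(-1) + (7)·(2) + (-7)·(-1) − (-45) = 69; |n| = √107.
Distance = |69| / √107 = 69/√107 ≈ 6.67.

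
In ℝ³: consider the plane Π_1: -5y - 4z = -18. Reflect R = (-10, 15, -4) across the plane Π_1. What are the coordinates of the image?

(-10, 5, -12)

λ = (n·R − d)/|n|² = (-59 − (-18))/41 = -1.
Reflection = R − 2λn = (-10, 15, -4) − (-2)·(0, -5, -4) = (-10, 5, -12).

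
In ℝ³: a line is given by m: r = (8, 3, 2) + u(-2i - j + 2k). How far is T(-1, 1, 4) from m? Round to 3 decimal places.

Taking (8, 3, 2) on m with direction v = (-2, -1, 2): w = T − (8, 3, 2) = (-9, -2, 2), and w × v = (-2, 14, 5).
Distance = |w × v| / |v| = √225 / √9 ≈ 5.000.

5.000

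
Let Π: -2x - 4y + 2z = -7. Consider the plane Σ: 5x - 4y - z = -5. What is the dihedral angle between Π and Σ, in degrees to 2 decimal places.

82.76

cos θ = |n₁·n₂| / (|n₁||n₂|) = |4| / (√24 · √42).
θ = arccos(0.12599) ≈ 82.76°.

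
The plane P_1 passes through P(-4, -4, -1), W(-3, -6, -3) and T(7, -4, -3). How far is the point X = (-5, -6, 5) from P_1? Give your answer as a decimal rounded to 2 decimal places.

5.60

PW = (1, -2, -2), PT = (11, 0, -2); a normal to P_1 is PW × PT = (4, -20, 22).
Using P: P_1 has equation 4x - 20y + 22z = 42.
n·X − d = (4)·(-5) + (-20)·(-6) + (22)·(5) − 42 = 168; |n| = √900.
Distance = |168| / √900 = 168/√900 ≈ 5.60.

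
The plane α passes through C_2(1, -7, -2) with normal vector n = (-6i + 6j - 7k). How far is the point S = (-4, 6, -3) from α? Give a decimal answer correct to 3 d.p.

α: n·r = n·C_2 gives -6x + 6y - 7z = -34.
n·S − d = (-6)·(-4) + (6)·(6) + (-7)·(-3) − (-34) = 115; |n| = √121.
Distance = |115| / √121 = 115/√121 ≈ 10.455.

10.455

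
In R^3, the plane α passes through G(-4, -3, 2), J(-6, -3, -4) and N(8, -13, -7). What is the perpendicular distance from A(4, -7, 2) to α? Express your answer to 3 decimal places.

1.091

GJ = (-2, 0, -6), GN = (12, -10, -9); a normal to α is GJ × GN = (-60, -90, 20).
Using G: α has equation -60x - 90y + 20z = 550.
n·A − d = (-60)·(4) + (-90)·(-7) + (20)·(2) − 550 = -120; |n| = √12100.
Distance = |-120| / √12100 = 120/√12100 ≈ 1.091.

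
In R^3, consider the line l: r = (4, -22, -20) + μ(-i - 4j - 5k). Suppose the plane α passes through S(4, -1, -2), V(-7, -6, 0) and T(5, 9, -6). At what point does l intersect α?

(8, -6, 0)

SV = (-11, -5, 2), ST = (1, 10, -4); a normal to α is SV × ST = (0, -42, -105).
Using S: α has equation -42y - 105z = 252.
Substitute r = (4, -22, -20) + t(-1, -4, -5) into the plane: 3024 + 693t = 252, so t = -4.
Intersection: (4, -22, -20) + (-4)·(-1, -4, -5) = (8, -6, 0).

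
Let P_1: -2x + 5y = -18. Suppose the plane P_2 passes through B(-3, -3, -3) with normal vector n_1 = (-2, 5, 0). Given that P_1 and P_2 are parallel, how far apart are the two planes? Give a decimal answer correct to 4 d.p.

P_2: n_1·r = n_1·B gives -2x + 5y = -9.
Same normal n = (-2, 5, 0) with |n| = √29; distance = |-18 − (-9)| / |n| = 9/√29 ≈ 1.6713.

1.6713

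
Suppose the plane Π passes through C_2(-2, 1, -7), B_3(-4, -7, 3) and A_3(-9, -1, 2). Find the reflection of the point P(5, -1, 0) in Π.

(-3, -9, -8)

C_2B_3 = (-2, -8, 10), C_2A_3 = (-7, -2, 9); a normal to Π is C_2B_3 × C_2A_3 = (-52, -52, -52).
Using C_2: Π has equation -52x - 52y - 52z = 416.
λ = (n·P − d)/|n|² = (-208 − 416)/8112 = -1/13.
Reflection = P − 2λn = (5, -1, 0) − (-2/13)·(-52, -52, -52) = (-3, -9, -8).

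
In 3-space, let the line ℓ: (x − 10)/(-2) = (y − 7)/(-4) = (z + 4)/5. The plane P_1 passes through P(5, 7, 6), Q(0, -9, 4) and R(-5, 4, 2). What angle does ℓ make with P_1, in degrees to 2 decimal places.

53.40

ℓ has direction (-2, -4, 5) through (10, 7, -4).
PQ = (-5, -16, -2), PR = (-10, -3, -4); a normal to P_1 is PQ × PR = (58, 0, -145).
Using P: P_1 has equation 58x - 145z = -580.
sin θ = |n·v| / (|n||v|) = |-841| / (√24389 · √45) = 0.80277.
θ ≈ 53.40°.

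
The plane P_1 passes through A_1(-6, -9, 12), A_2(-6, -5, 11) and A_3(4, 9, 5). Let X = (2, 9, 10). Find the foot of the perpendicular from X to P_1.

(1, 8, 6)

A_1A_2 = (0, 4, -1), A_1A_3 = (10, 18, -7); a normal to P_1 is A_1A_2 × A_1A_3 = (-10, -10, -40).
Using A_1: P_1 has equation -10x - 10y - 40z = -330.
Foot = X − λn with λ = (n·X − d)/|n|² = (-510 − (-330))/1800 = -1/10.
Foot = (2, 9, 10) − (-1/10)·(-10, -10, -40) = (1, 8, 6).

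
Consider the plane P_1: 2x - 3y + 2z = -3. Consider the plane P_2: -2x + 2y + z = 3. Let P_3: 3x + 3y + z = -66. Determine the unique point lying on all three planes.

(-12, -9, -3)

Solving the 3×3 linear system 2x - 3y + 2z = -3, -2x + 2y + z = 3, 3x + 3y + z = -66 (e.g. by elimination or Cramer's rule, determinant = -41) gives (-12, -9, -3).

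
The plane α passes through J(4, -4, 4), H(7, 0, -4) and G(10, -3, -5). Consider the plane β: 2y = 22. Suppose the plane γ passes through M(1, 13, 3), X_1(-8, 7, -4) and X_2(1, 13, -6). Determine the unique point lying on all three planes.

(-2, 11, -3)

JH = (3, 4, -8), JG = (6, 1, -9); a normal to α is JH × JG = (-28, -21, -21).
Using J: α has equation -28x - 21y - 21z = -112.
MX_1 = (-9, -6, -7), MX_2 = (0, 0, -9); a normal to γ is MX_1 × MX_2 = (54, -81, 0).
Using M: γ has equation 54x - 81y = -999.
Solving the 3×3 linear system -28x - 21y - 21z = -112, 2y = 22, 54x - 81y = -999 (e.g. by elimination or Cramer's rule, determinant = 2268) gives (-2, 11, -3).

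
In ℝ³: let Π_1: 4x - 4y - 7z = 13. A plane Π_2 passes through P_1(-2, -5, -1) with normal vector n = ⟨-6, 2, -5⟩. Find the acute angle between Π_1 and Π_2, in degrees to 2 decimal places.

Π_2: n·r = n·P_1 gives -6x + 2y - 5z = 7.
cos θ = |n₁·n₂| / (|n₁||n₂|) = |3| / (√81 · √65).
θ = arccos(0.04134) ≈ 87.63°.

87.63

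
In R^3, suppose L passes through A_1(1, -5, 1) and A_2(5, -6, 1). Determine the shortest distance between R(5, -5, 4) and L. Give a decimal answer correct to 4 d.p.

A direction vector for L is A_2 − A_1 = (4, -1, 0).
Taking (1, -5, 1) on L with direction v = (4, -1, 0): w = R − (1, -5, 1) = (4, 0, 3), and w × v = (3, 12, -4).
Distance = |w × v| / |v| = √169 / √17 ≈ 3.1530.

3.1530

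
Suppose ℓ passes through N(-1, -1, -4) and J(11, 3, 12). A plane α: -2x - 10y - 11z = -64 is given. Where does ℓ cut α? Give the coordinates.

(5, 1, 4)

A direction vector for ℓ is J − N = (12, 4, 16).
Substitute r = (-1, -1, -4) + t(12, 4, 16) into the plane: 56 + (-240)t = -64, so t = 1/2.
Intersection: (-1, -1, -4) + (1/2)·(12, 4, 16) = (5, 1, 4).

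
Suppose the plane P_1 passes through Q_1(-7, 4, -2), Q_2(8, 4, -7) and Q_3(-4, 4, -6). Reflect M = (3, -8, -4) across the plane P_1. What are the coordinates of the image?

(3, 16, -4)

Q_1Q_2 = (15, 0, -5), Q_1Q_3 = (3, 0, -4); a normal to P_1 is Q_1Q_2 × Q_1Q_3 = (0, 45, 0).
Using Q_1: P_1 has equation 45y = 180.
λ = (n·M − d)/|n|² = (-360 − 180)/2025 = -4/15.
Reflection = M − 2λn = (3, -8, -4) − (-8/15)·(0, 45, 0) = (3, 16, -4).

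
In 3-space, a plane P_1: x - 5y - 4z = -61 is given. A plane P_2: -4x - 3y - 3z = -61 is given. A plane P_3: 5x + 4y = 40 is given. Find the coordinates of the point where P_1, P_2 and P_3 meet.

(4, 5, 10)

Solving the 3×3 linear system x - 5y - 4z = -61, -4x - 3y - 3z = -61, 5x + 4y = 40 (e.g. by elimination or Cramer's rule, determinant = 91) gives (4, 5, 10).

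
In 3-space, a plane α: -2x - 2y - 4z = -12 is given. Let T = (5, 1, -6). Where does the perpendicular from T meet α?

Foot = T − λn with λ = (n·T − d)/|n|² = (12 − (-12))/24 = 1.
Foot = (5, 1, -6) − 1·(-2, -2, -4) = (7, 3, -2).

(7, 3, -2)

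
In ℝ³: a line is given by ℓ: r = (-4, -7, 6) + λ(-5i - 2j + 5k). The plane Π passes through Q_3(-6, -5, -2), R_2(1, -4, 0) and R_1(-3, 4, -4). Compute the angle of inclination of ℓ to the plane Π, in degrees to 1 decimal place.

47.6

Q_3R_2 = (7, 1, 2), Q_3R_1 = (3, 9, -2); a normal to Π is Q_3R_2 × Q_3R_1 = (-20, 20, 60).
Using Q_3: Π has equation -20x + 20y + 60z = -100.
sin θ = |n·v| / (|n||v|) = |360| / (√4400 · √54) = 0.73855.
θ ≈ 47.6°.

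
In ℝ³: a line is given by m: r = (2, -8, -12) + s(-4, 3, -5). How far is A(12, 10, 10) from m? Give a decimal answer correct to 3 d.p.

26.901

Taking (2, -8, -12) on m with direction v = (-4, 3, -5): w = A − (2, -8, -12) = (10, 18, 22), and w × v = (-156, -38, 102).
Distance = |w × v| / |v| = √36184 / √50 ≈ 26.901.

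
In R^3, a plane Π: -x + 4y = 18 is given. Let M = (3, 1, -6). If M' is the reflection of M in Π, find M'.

λ = (n·M − d)/|n|² = (1 − 18)/17 = -1.
Reflection = M − 2λn = (3, 1, -6) − (-2)·(-1, 4, 0) = (1, 9, -6).

(1, 9, -6)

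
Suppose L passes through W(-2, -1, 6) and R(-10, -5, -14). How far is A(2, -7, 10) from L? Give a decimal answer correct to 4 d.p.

7.2019

A direction vector for L is R − W = (-8, -4, -20).
Taking (-2, -1, 6) on L with direction v = (-8, -4, -20): w = A − (-2, -1, 6) = (4, -6, 4), and w × v = (136, 48, -64).
Distance = |w × v| / |v| = √24896 / √480 ≈ 7.2019.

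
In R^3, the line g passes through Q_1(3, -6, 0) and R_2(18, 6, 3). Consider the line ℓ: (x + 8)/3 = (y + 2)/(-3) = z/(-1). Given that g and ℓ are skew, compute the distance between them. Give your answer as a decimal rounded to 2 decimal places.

1.53

A direction vector for g is R_2 − Q_1 = (15, 12, 3).
ℓ has direction (3, -3, -1) through (-8, -2, 0).
Common perpendicular direction n = (15, 12, 3) × (3, -3, -1) = (-3, 24, -81).
With w = (-8, -2, 0) − (3, -6, 0) = (-11, 4, 0), w · n = 129.
Distance = |w · n| / |n| = |129| / √7146 ≈ 1.53.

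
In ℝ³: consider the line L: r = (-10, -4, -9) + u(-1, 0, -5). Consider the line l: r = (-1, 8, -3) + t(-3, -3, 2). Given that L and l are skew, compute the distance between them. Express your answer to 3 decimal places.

3.804

Common perpendicular direction n = (-1, 0, -5) × (-3, -3, 2) = (-15, 17, 3).
With w = (-1, 8, -3) − (-10, -4, -9) = (9, 12, 6), w · n = 87.
Distance = |w · n| / |n| = |87| / √523 ≈ 3.804.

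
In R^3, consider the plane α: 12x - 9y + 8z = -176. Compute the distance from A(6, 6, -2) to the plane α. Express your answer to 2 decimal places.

10.47

n·A − d = (12)·(6) + (-9)·(6) + (8)·(-2) − (-176) = 178; |n| = √289.
Distance = |178| / √289 = 178/√289 ≈ 10.47.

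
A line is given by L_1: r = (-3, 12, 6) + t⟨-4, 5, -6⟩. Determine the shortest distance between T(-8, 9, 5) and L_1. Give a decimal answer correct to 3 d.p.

Taking (-3, 12, 6) on L_1 with direction v = (-4, 5, -6): w = T − (-3, 12, 6) = (-5, -3, -1), and w × v = (23, -26, -37).
Distance = |w × v| / |v| = √2574 / √77 ≈ 5.782.

5.782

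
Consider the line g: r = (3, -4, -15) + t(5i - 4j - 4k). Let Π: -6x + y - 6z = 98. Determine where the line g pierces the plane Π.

(-12, 8, -3)

Substitute r = (3, -4, -15) + t(5, -4, -4) into the plane: 68 + (-10)t = 98, so t = -3.
Intersection: (3, -4, -15) + (-3)·(5, -4, -4) = (-12, 8, -3).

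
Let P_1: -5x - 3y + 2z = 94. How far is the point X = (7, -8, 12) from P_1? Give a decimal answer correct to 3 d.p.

n·X − d = (-5)·(7) + (-3)·(-8) + (2)·(12) − 94 = -81; |n| = √38.
Distance = |-81| / √38 = 81/√38 ≈ 13.140.

13.140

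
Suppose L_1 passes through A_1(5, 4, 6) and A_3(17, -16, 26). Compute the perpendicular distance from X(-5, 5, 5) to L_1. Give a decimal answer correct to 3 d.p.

A direction vector for L_1 is A_3 − A_1 = (12, -20, 20).
Taking (5, 4, 6) on L_1 with direction v = (12, -20, 20): w = X − (5, 4, 6) = (-10, 1, -1), and w × v = (0, 188, 188).
Distance = |w × v| / |v| = √70688 / √944 ≈ 8.653.

8.653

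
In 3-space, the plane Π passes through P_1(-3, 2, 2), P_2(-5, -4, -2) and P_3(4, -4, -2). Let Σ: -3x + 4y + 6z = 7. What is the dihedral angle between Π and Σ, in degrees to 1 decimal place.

P_1P_2 = (-2, -6, -4), P_1P_3 = (7, -6, -4); a normal to Π is P_1P_2 × P_1P_3 = (0, -36, 54).
Using P_1: Π has equation -36y + 54z = 36.
cos θ = |n₁·n₂| / (|n₁||n₂|) = |180| / (√4212 · √61).
θ = arccos(0.35511) ≈ 69.2°.

69.2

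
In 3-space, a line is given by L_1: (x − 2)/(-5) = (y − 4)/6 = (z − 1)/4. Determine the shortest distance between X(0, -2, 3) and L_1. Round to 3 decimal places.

6.308

L_1 has direction (-5, 6, 4) through (2, 4, 1).
Taking (2, 4, 1) on L_1 with direction v = (-5, 6, 4): w = X − (2, 4, 1) = (-2, -6, 2), and w × v = (-36, -2, -42).
Distance = |w × v| / |v| = √3064 / √77 ≈ 6.308.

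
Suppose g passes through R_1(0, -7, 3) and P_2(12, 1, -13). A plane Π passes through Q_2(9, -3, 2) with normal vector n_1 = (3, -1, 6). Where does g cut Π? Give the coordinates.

A direction vector for g is P_2 − R_1 = (12, 8, -16).
Π: n_1·r = n_1·Q_2 gives 3x - y + 6z = 42.
Substitute r = (0, -7, 3) + t(12, 8, -16) into the plane: 25 + (-68)t = 42, so t = -1/4.
Intersection: (0, -7, 3) + (-1/4)·(12, 8, -16) = (-3, -9, 7).

(-3, -9, 7)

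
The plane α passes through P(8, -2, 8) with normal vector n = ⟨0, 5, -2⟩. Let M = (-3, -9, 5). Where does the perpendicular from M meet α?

(-3, -4, 3)

α: n·r = n·P gives 5y - 2z = -26.
Foot = M − λn with λ = (n·M − d)/|n|² = (-55 − (-26))/29 = -1.
Foot = (-3, -9, 5) − (-1)·(0, 5, -2) = (-3, -4, 3).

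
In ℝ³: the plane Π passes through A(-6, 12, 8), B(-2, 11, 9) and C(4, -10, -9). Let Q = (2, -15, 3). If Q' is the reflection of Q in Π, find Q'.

AB = (4, -1, 1), AC = (10, -22, -17); a normal to Π is AB × AC = (39, 78, -78).
Using A: Π has equation 39x + 78y - 78z = 78.
λ = (n·Q − d)/|n|² = (-1326 − 78)/13689 = -4/39.
Reflection = Q − 2λn = (2, -15, 3) − (-8/39)·(39, 78, -78) = (10, 1, -13).

(10, 1, -13)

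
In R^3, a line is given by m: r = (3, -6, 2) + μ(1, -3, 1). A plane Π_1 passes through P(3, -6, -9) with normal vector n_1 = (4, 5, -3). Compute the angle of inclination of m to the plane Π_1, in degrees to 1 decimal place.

36.7

Π_1: n_1·r = n_1·P gives 4x + 5y - 3z = 9.
sin θ = |n·v| / (|n||v|) = |-14| / (√50 · √11) = 0.59696.
θ ≈ 36.7°.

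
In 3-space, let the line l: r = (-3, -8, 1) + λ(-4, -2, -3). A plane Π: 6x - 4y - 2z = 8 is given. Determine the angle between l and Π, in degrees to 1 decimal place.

sin θ = |n·v| / (|n||v|) = |-10| / (√56 · √29) = 0.24815.
θ ≈ 14.4°.

14.4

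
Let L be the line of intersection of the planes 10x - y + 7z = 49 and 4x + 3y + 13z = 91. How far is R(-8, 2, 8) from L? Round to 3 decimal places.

8.257

Direction of L: (10, -1, 7) × (4, 3, 13) = (-34, -102, 34).
A point on L: solving the two plane equations with x = 0 gives (0, 0, 7).
Taking (0, 0, 7) on L with direction v = (-34, -102, 34): w = R − (0, 0, 7) = (-8, 2, 1), and w × v = (170, 238, 884).
Distance = |w × v| / |v| = √867000 / √12716 ≈ 8.257.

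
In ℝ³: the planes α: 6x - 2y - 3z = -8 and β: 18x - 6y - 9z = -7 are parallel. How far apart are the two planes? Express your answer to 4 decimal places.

0.8095

Rescale β by 1/3: 6x - 2y - 3z = -7/3. Then distance = |-8 − (-7/3)| / √49 ≈ 0.8095.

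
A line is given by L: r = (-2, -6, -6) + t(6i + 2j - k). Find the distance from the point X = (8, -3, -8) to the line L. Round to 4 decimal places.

Taking (-2, -6, -6) on L with direction v = (6, 2, -1): w = X − (-2, -6, -6) = (10, 3, -2), and w × v = (1, -2, 2).
Distance = |w × v| / |v| = √9 / √41 ≈ 0.4685.

0.4685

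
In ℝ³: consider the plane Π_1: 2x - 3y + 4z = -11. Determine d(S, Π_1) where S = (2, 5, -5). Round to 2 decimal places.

3.71

n·S − d = (2)·(2) + (-3)·(5) + (4)·(-5) − (-11) = -20; |n| = √29.
Distance = |-20| / √29 = 20/√29 ≈ 3.71.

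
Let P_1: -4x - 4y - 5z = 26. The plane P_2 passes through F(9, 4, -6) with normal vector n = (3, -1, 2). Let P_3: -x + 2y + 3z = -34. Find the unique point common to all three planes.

(6, -5, -6)

P_2: n·r = n·F gives 3x - y + 2z = 11.
Solving the 3×3 linear system -4x - 4y - 5z = 26, 3x - y + 2z = 11, -x + 2y + 3z = -34 (e.g. by elimination or Cramer's rule, determinant = 47) gives (6, -5, -6).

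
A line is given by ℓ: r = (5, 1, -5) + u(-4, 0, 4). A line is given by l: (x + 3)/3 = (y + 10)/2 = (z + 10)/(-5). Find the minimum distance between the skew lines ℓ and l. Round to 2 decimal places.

l has direction (3, 2, -5) through (-3, -10, -10).
Common perpendicular direction n = (-4, 0, 4) × (3, 2, -5) = (-8, -8, -8).
With w = (-3, -10, -10) − (5, 1, -5) = (-8, -11, -5), w · n = 192.
Distance = |w · n| / |n| = |192| / √192 ≈ 13.86.

13.86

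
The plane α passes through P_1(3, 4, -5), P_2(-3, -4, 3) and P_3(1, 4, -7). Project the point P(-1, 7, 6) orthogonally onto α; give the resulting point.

P_1P_2 = (-6, -8, 8), P_1P_3 = (-2, 0, -2); a normal to α is P_1P_2 × P_1P_3 = (16, -28, -16).
Using P_1: α has equation 16x - 28y - 16z = 16.
Foot = P − λn with λ = (n·P − d)/|n|² = (-308 − 16)/1296 = -1/4.
Foot = (-1, 7, 6) − (-1/4)·(16, -28, -16) = (3, 0, 2).

(3, 0, 2)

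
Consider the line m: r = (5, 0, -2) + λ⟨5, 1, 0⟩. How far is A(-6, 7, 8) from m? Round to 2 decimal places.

Taking (5, 0, -2) on m with direction v = (5, 1, 0): w = A − (5, 0, -2) = (-11, 7, 10), and w × v = (-10, 50, -46).
Distance = |w × v| / |v| = √4716 / √26 ≈ 13.47.

13.47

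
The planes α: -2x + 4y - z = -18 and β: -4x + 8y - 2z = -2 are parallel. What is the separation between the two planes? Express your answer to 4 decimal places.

3.7097

Rescale β by 1/2: -2x + 4y - z = -1. Then distance = |-18 − (-1)| / √21 ≈ 3.7097.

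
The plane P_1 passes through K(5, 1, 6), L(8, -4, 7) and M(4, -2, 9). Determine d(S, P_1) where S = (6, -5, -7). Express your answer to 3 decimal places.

KL = (3, -5, 1), KM = (-1, -3, 3); a normal to P_1 is KL × KM = (-12, -10, -14).
Using K: P_1 has equation -12x - 10y - 14z = -154.
n·S − d = (-12)·(6) + (-10)·(-5) + (-14)·(-7) − (-154) = 230; |n| = √440.
Distance = |230| / √440 = 230/√440 ≈ 10.965.

10.965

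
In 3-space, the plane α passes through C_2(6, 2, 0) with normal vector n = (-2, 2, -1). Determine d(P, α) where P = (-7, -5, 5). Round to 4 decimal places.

α: n·r = n·C_2 gives -2x + 2y - z = -8.
n·P − d = (-2)·(-7) + (2)·(-5) + (-1)·(5) − (-8) = 7; |n| = √9.
Distance = |7| / √9 = 7/√9 ≈ 2.3333.

2.3333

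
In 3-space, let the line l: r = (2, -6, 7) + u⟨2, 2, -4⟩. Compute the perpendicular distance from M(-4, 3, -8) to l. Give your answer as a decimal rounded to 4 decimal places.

Taking (2, -6, 7) on l with direction v = (2, 2, -4): w = M − (2, -6, 7) = (-6, 9, -15), and w × v = (-6, -54, -30).
Distance = |w × v| / |v| = √3852 / √24 ≈ 12.6689.

12.6689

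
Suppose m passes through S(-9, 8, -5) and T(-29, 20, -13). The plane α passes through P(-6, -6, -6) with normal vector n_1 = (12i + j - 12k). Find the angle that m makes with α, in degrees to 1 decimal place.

18.4

A direction vector for m is T − S = (-20, 12, -8).
α: n_1·r = n_1·P gives 12x + y - 12z = -6.
sin θ = |n·v| / (|n||v|) = |-132| / (√289 · √608) = 0.31490.
θ ≈ 18.4°.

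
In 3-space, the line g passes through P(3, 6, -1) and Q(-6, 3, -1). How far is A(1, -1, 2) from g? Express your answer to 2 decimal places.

6.72

A direction vector for g is Q − P = (-9, -3, 0).
Taking (3, 6, -1) on g with direction v = (-9, -3, 0): w = A − (3, 6, -1) = (-2, -7, 3), and w × v = (9, -27, -57).
Distance = |w × v| / |v| = √4059 / √90 ≈ 6.72.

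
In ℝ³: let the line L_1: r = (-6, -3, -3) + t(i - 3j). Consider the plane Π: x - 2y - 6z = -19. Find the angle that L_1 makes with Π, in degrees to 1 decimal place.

sin θ = |n·v| / (|n||v|) = |7| / (√41 · √10) = 0.34571.
θ ≈ 20.2°.

20.2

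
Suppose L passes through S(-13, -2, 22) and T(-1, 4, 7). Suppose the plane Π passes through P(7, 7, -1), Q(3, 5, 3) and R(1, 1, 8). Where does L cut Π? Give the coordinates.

(3, 6, 2)

A direction vector for L is T − S = (12, 6, -15).
PQ = (-4, -2, 4), PR = (-6, -6, 9); a normal to Π is PQ × PR = (6, 12, 12).
Using P: Π has equation 6x + 12y + 12z = 114.
Substitute r = (-13, -2, 22) + t(12, 6, -15) into the plane: 162 + (-36)t = 114, so t = 4/3.
Intersection: (-13, -2, 22) + (4/3)·(12, 6, -15) = (3, 6, 2).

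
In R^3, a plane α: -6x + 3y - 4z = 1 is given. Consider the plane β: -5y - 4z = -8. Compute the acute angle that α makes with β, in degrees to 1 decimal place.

cos θ = |n₁·n₂| / (|n₁||n₂|) = |1| / (√61 · √41).
θ = arccos(0.02000) ≈ 88.9°.

88.9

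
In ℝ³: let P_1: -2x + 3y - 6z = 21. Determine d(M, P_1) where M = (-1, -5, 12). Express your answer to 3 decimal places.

n·M − d = (-2)·(-1) + (3)·(-5) + (-6)·(12) − 21 = -106; |n| = √49.
Distance = |-106| / √49 = 106/√49 ≈ 15.143.

15.143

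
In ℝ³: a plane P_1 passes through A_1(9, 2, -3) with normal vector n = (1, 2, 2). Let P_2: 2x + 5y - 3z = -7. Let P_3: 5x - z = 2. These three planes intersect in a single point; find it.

(1, 0, 3)

P_1: n·r = n·A_1 gives x + 2y + 2z = 7.
Solving the 3×3 linear system x + 2y + 2z = 7, 2x + 5y - 3z = -7, 5x - z = 2 (e.g. by elimination or Cramer's rule, determinant = -81) gives (1, 0, 3).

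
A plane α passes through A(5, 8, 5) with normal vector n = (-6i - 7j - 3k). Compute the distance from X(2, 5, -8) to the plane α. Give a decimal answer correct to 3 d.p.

8.045

α: n·r = n·A gives -6x - 7y - 3z = -101.
n·X − d = (-6)·(2) + (-7)·(5) + (-3)·(-8) − (-101) = 78; |n| = √94.
Distance = |78| / √94 = 78/√94 ≈ 8.045.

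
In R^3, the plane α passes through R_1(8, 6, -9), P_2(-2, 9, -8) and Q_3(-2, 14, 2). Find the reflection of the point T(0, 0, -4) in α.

(4, 16, -12)

R_1P_2 = (-10, 3, 1), R_1Q_3 = (-10, 8, 11); a normal to α is R_1P_2 × R_1Q_3 = (25, 100, -50).
Using R_1: α has equation 25x + 100y - 50z = 1250.
λ = (n·T − d)/|n|² = (200 − 1250)/13125 = -2/25.
Reflection = T − 2λn = (0, 0, -4) − (-4/25)·(25, 100, -50) = (4, 16, -12).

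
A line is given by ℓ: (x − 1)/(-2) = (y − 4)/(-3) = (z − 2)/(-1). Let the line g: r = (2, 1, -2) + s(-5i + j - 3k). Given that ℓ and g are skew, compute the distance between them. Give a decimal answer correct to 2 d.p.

4.10

ℓ has direction (-2, -3, -1) through (1, 4, 2).
Common perpendicular direction n = (-2, -3, -1) × (-5, 1, -3) = (10, -1, -17).
With w = (2, 1, -2) − (1, 4, 2) = (1, -3, -4), w · n = 81.
Distance = |w · n| / |n| = |81| / √390 ≈ 4.10.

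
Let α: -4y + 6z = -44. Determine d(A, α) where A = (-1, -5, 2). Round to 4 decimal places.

n·A − d = (0)·(-1) + (-4)·(-5) + (6)·(2) − (-44) = 76; |n| = √52.
Distance = |76| / √52 = 76/√52 ≈ 10.5393.

10.5393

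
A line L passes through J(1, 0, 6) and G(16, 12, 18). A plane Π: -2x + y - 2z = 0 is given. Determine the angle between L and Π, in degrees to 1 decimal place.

38.2

A direction vector for L is G − J = (15, 12, 12).
sin θ = |n·v| / (|n||v|) = |-42| / (√9 · √513) = 0.61812.
θ ≈ 38.2°.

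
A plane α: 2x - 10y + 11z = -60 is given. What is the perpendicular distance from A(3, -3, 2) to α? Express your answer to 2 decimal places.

n·A − d = (2)·(3) + (-10)·(-3) + (11)·(2) − (-60) = 118; |n| = √225.
Distance = |118| / √225 = 118/√225 ≈ 7.87.

7.87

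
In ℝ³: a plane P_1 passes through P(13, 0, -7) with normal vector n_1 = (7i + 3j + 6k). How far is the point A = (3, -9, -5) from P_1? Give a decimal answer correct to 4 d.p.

P_1: n_1·r = n_1·P gives 7x + 3y + 6z = 49.
n·A − d = (7)·(3) + (3)·(-9) + (6)·(-5) − 49 = -85; |n| = √94.
Distance = |-85| / √94 = 85/√94 ≈ 8.7671.

8.7671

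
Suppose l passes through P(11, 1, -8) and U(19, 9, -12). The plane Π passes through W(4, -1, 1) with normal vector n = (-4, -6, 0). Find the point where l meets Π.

A direction vector for l is U − P = (8, 8, -4).
Π: n·r = n·W gives -4x - 6y = -10.
Substitute r = (11, 1, -8) + t(8, 8, -4) into the plane: -50 + (-80)t = -10, so t = -1/2.
Intersection: (11, 1, -8) + (-1/2)·(8, 8, -4) = (7, -3, -6).

(7, -3, -6)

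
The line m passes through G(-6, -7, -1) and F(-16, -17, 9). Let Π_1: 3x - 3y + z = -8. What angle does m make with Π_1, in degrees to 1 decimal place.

A direction vector for m is F − G = (-10, -10, 10).
sin θ = |n·v| / (|n||v|) = |10| / (√19 · √300) = 0.13245.
θ ≈ 7.6°.

7.6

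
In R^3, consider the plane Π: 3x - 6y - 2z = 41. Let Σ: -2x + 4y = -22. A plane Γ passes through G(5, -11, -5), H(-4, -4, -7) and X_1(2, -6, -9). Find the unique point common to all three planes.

(-3, -7, -4)

GH = (-9, 7, -2), GX_1 = (-3, 5, -4); a normal to Γ is GH × GX_1 = (-18, -30, -24).
Using G: Γ has equation -18x - 30y - 24z = 360.
Solving the 3×3 linear system 3x - 6y - 2z = 41, -2x + 4y = -22, -18x - 30y - 24z = 360 (e.g. by elimination or Cramer's rule, determinant = -264) gives (-3, -7, -4).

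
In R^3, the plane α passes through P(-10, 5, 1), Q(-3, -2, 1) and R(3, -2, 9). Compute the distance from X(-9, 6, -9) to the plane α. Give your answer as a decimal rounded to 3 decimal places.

PQ = (7, -7, 0), PR = (13, -7, 8); a normal to α is PQ × PR = (-56, -56, 42).
Using P: α has equation -56x - 56y + 42z = 322.
n·X − d = (-56)·(-9) + (-56)·(6) + (42)·(-9) − 322 = -532; |n| = √8036.
Distance = |-532| / √8036 = 532/√8036 ≈ 5.935.

5.935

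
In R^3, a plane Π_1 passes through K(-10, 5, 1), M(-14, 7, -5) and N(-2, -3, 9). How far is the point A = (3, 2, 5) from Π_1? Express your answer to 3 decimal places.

7.757

KM = (-4, 2, -6), KN = (8, -8, 8); a normal to Π_1 is KM × KN = (-32, -16, 16).
Using K: Π_1 has equation -32x - 16y + 16z = 256.
n·A − d = (-32)·(3) + (-16)·(2) + (16)·(5) − 256 = -304; |n| = √1536.
Distance = |-304| / √1536 = 304/√1536 ≈ 7.757.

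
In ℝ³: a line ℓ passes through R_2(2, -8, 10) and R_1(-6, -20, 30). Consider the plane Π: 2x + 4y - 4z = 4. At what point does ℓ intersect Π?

A direction vector for ℓ is R_1 − R_2 = (-8, -12, 20).
Substitute r = (2, -8, 10) + t(-8, -12, 20) into the plane: -68 + (-144)t = 4, so t = -1/2.
Intersection: (2, -8, 10) + (-1/2)·(-8, -12, 20) = (6, -2, 0).

(6, -2, 0)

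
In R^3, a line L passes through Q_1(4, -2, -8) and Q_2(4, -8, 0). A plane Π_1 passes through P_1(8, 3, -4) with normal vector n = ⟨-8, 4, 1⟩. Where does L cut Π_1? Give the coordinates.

(4, -5, -4)

A direction vector for L is Q_2 − Q_1 = (0, -6, 8).
Π_1: n·r = n·P_1 gives -8x + 4y + z = -56.
Substitute r = (4, -2, -8) + t(0, -6, 8) into the plane: -48 + (-16)t = -56, so t = 1/2.
Intersection: (4, -2, -8) + (1/2)·(0, -6, 8) = (4, -5, -4).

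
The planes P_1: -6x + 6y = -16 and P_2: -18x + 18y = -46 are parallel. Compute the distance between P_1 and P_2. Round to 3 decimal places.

0.079

Rescale P_2 by 1/3: -6x + 6y = -46/3. Then distance = |-16 − (-46/3)| / √72 ≈ 0.079.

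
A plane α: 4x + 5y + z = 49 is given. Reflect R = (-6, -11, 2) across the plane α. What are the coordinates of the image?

λ = (n·R − d)/|n|² = (-77 − 49)/42 = -3.
Reflection = R − 2λn = (-6, -11, 2) − (-6)·(4, 5, 1) = (18, 19, 8).

(18, 19, 8)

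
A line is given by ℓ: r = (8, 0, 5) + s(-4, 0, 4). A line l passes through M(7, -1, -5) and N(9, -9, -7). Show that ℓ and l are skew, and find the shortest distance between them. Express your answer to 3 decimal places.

A direction vector for l is N − M = (2, -8, -2).
Common perpendicular direction n = (-4, 0, 4) × (2, -8, -2) = (32, 0, 32).
With w = (7, -1, -5) − (8, 0, 5) = (-1, -1, -10), w · n = -352.
Since n ≠ 0 the lines are not parallel, and w · n = -352 ≠ 0 so they do not intersect; hence they are skew.
Distance = |w · n| / |n| = |-352| / √2048 ≈ 7.778.

7.778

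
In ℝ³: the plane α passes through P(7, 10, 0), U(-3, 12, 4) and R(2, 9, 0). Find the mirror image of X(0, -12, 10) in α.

(-6, 18, -20)

PU = (-10, 2, 4), PR = (-5, -1, 0); a normal to α is PU × PR = (4, -20, 20).
Using P: α has equation 4x - 20y + 20z = -172.
λ = (n·X − d)/|n|² = (440 − (-172))/816 = 3/4.
Reflection = X − 2λn = (0, -12, 10) − (3/2)·(4, -20, 20) = (-6, 18, -20).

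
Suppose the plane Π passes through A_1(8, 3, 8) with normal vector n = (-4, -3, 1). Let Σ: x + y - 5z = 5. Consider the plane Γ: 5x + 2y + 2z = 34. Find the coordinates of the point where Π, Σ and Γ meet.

(4, 6, 1)

Π: n·r = n·A_1 gives -4x - 3y + z = -33.
Solving the 3×3 linear system -4x - 3y + z = -33, x + y - 5z = 5, 5x + 2y + 2z = 34 (e.g. by elimination or Cramer's rule, determinant = 30) gives (4, 6, 1).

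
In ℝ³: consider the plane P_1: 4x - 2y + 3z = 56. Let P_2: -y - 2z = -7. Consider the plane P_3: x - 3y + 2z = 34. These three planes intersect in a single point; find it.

(7, -5, 6)

Solving the 3×3 linear system 4x - 2y + 3z = 56, -y - 2z = -7, x - 3y + 2z = 34 (e.g. by elimination or Cramer's rule, determinant = -25) gives (7, -5, 6).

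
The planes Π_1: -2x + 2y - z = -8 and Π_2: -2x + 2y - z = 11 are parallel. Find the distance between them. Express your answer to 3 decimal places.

Same normal n = (-2, 2, -1) with |n| = √9; distance = |-8 − 11| / |n| = 19/√9 ≈ 6.333.

6.333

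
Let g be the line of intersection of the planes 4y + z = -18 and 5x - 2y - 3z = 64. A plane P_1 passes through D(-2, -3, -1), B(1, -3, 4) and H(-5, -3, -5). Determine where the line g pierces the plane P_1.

(8, -3, -6)

Direction of g: (0, 4, 1) × (5, -2, -3) = (-10, 5, -20).
A point on g: solving the two plane equations with x = 4 gives (4, -1, -14).
DB = (3, 0, 5), DH = (-3, 0, -4); a normal to P_1 is DB × DH = (0, -3, 0).
Using D: P_1 has equation -3y = 9.
Substitute r = (4, -1, -14) + t(-10, 5, -20) into the plane: 3 + (-15)t = 9, so t = -2/5.
Intersection: (4, -1, -14) + (-2/5)·(-10, 5, -20) = (8, -3, -6).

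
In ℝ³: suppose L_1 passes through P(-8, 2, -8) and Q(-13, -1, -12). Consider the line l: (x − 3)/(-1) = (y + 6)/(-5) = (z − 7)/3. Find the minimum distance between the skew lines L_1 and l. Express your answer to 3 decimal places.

A direction vector for L_1 is Q − P = (-5, -3, -4).
l has direction (-1, -5, 3) through (3, -6, 7).
Common perpendicular direction n = (-5, -3, -4) × (-1, -5, 3) = (-29, 19, 22).
With w = (3, -6, 7) − (-8, 2, -8) = (11, -8, 15), w · n = -141.
Distance = |w · n| / |n| = |-141| / √1686 ≈ 3.434.

3.434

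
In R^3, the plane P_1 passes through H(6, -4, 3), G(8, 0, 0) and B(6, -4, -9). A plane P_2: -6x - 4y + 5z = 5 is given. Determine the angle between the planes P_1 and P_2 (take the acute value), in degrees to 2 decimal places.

HG = (2, 4, -3), HB = (0, 0, -12); a normal to P_1 is HG × HB = (-48, 24, 0).
Using H: P_1 has equation -48x + 24y = -384.
cos θ = |n₁·n₂| / (|n₁||n₂|) = |192| / (√2880 · √77).
θ = arccos(0.40772) ≈ 65.94°.

65.94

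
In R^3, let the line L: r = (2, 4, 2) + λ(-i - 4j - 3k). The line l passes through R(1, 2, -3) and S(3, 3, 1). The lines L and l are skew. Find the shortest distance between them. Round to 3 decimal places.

A direction vector for l is S − R = (2, 1, 4).
Common perpendicular direction n = (-1, -4, -3) × (2, 1, 4) = (-13, -2, 7).
With w = (1, 2, -3) − (2, 4, 2) = (-1, -2, -5), w · n = -18.
Distance = |w · n| / |n| = |-18| / √222 ≈ 1.208.

1.208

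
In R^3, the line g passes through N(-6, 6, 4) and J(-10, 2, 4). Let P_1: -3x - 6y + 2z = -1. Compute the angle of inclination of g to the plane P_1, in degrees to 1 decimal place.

A direction vector for g is J − N = (-4, -4, 0).
sin θ = |n·v| / (|n||v|) = |36| / (√49 · √32) = 0.90914.
θ ≈ 65.4°.

65.4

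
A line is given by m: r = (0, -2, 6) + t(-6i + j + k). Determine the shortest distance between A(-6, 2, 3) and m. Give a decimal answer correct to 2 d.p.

5.00

Taking (0, -2, 6) on m with direction v = (-6, 1, 1): w = A − (0, -2, 6) = (-6, 4, -3), and w × v = (7, 24, 18).
Distance = |w × v| / |v| = √949 / √38 ≈ 5.00.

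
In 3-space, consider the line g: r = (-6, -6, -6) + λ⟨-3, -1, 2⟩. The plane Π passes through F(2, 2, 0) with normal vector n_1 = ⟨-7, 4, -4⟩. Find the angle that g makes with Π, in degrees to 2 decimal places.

15.50

Π: n_1·r = n_1·F gives -7x + 4y - 4z = -6.
sin θ = |n·v| / (|n||v|) = |9| / (√81 · √14) = 0.26726.
θ ≈ 15.50°.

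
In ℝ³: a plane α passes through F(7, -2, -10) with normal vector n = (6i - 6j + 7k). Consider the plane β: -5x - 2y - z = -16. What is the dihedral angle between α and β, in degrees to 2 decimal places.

65.48

α: n·r = n·F gives 6x - 6y + 7z = -16.
cos θ = |n₁·n₂| / (|n₁||n₂|) = |-25| / (√121 · √30).
θ = arccos(0.41494) ≈ 65.48°.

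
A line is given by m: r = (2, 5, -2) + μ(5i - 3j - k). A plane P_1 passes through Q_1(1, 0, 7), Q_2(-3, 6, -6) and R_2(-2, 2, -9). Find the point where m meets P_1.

(-3, 8, -1)

Q_1Q_2 = (-4, 6, -13), Q_1R_2 = (-3, 2, -16); a normal to P_1 is Q_1Q_2 × Q_1R_2 = (-70, -25, 10).
Using Q_1: P_1 has equation -70x - 25y + 10z = 0.
Substitute r = (2, 5, -2) + t(5, -3, -1) into the plane: -285 + (-285)t = 0, so t = -1.
Intersection: (2, 5, -2) + (-1)·(5, -3, -1) = (-3, 8, -1).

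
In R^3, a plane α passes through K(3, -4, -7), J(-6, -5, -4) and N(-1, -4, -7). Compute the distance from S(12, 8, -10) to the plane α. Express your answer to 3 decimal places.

KJ = (-9, -1, 3), KN = (-4, 0, 0); a normal to α is KJ × KN = (0, -12, -4).
Using K: α has equation -12y - 4z = 76.
n·S − d = (0)·(12) + (-12)·(8) + (-4)·(-10) − 76 = -132; |n| = √160.
Distance = |-132| / √160 = 132/√160 ≈ 10.436.

10.436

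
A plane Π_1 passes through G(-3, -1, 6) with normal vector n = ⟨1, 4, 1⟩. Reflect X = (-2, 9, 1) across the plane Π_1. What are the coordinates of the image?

(-6, -7, -3)

Π_1: n·r = n·G gives x + 4y + z = -1.
λ = (n·X − d)/|n|² = (35 − (-1))/18 = 2.
Reflection = X − 2λn = (-2, 9, 1) − 4·(1, 4, 1) = (-6, -7, -3).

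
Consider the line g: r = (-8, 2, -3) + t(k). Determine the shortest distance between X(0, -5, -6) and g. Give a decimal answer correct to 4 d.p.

Taking (-8, 2, -3) on g with direction v = (0, 0, 1): w = X − (-8, 2, -3) = (8, -7, -3), and w × v = (-7, -8, 0).
Distance = |w × v| / |v| = √113 / √1 ≈ 10.6301.

10.6301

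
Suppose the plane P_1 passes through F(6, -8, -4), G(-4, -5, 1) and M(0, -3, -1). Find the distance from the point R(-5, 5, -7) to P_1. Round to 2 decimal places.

FG = (-10, 3, 5), FM = (-6, 5, 3); a normal to P_1 is FG × FM = (-16, 0, -32).
Using F: P_1 has equation -16x - 32z = 32.
n·R − d = (-16)·(-5) + (0)·(5) + (-32)·(-7) − 32 = 272; |n| = √1280.
Distance = |272| / √1280 = 272/√1280 ≈ 7.60.

7.60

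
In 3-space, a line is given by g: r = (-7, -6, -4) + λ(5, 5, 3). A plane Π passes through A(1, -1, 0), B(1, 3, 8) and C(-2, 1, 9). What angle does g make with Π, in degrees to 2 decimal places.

3.57

AB = (0, 4, 8), AC = (-3, 2, 9); a normal to Π is AB × AC = (20, -24, 12).
Using A: Π has equation 20x - 24y + 12z = 44.
sin θ = |n·v| / (|n||v|) = |16| / (√1120 · √59) = 0.06224.
θ ≈ 3.57°.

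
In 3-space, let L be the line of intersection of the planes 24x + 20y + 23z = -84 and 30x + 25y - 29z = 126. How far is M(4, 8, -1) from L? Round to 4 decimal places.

Direction of L: (24, 20, 23) × (30, 25, -29) = (-1155, 1386, 0).
A point on L: solving the two plane equations with x = -3 gives (-3, 4, -4).
Taking (-3, 4, -4) on L with direction v = (-1155, 1386, 0): w = M − (-3, 4, -4) = (7, 4, 3), and w × v = (-4158, -3465, 14322).
Distance = |w × v| / |v| = √234414873 / √3255021 ≈ 8.4862.

8.4862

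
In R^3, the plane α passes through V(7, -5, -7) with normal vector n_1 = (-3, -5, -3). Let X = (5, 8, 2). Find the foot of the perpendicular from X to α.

(-1, -2, -4)

α: n_1·r = n_1·V gives -3x - 5y - 3z = 25.
Foot = X − λn with λ = (n·X − d)/|n|² = (-61 − 25)/43 = -2.
Foot = (5, 8, 2) − (-2)·(-3, -5, -3) = (-1, -2, -4).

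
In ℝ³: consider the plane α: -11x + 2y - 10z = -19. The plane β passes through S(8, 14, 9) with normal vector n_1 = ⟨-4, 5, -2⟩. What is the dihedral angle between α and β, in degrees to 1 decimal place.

42.7

β: n_1·r = n_1·S gives -4x + 5y - 2z = 20.
cos θ = |n₁·n₂| / (|n₁||n₂|) = |74| / (√225 · √45).
θ = arccos(0.73542) ≈ 42.7°.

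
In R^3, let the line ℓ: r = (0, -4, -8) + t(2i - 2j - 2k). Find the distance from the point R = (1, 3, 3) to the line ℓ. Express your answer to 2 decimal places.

Taking (0, -4, -8) on ℓ with direction v = (2, -2, -2): w = R − (0, -4, -8) = (1, 7, 11), and w × v = (8, 24, -16).
Distance = |w × v| / |v| = √896 / √12 ≈ 8.64.

8.64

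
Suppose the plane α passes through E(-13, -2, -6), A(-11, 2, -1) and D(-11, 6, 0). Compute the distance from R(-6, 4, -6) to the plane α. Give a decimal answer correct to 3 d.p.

6.889

EA = (2, 4, 5), ED = (2, 8, 6); a normal to α is EA × ED = (-16, -2, 8).
Using E: α has equation -16x - 2y + 8z = 164.
n·R − d = (-16)·(-6) + (-2)·(4) + (8)·(-6) − 164 = -124; |n| = √324.
Distance = |-124| / √324 = 124/√324 ≈ 6.889.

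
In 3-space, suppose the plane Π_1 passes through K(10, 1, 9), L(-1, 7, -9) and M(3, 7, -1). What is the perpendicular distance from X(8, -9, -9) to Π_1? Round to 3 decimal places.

KL = (-11, 6, -18), KM = (-7, 6, -10); a normal to Π_1 is KL × KM = (48, 16, -24).
Using K: Π_1 has equation 48x + 16y - 24z = 280.
n·X − d = (48)·(8) + (16)·(-9) + (-24)·(-9) − 280 = 176; |n| = √3136.
Distance = |176| / √3136 = 176/√3136 ≈ 3.143.

3.143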